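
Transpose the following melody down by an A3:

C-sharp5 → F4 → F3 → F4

An augmented third down from C#5 gives Ab4.
An augmented third down from F4 gives Dbb4.
F3: a third down reaches D, and 5 semitones makes it Dbb3.
F4 down an augmented third is Dbb4.

Ab4 Dbb4 Dbb3 Dbb4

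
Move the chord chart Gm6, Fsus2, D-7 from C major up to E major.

Bm6 Asus2 F#-7

C major up to E major is a major third; each chord root moves by that interval while the quality stays the same.
Gm6: root G up a major third → B, giving Bm6.
Fsus2: root F up a major third → A, giving Asus2.
D-7: root D up a major third → F#, giving F#-7.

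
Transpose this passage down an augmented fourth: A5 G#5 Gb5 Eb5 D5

A5 to Eb5
G#5 to D5
Gb5 to Dbb5
Eb5 to Bbb4
D5 to Ab4

Eb5 D5 Dbb5 Bbb4 Ab4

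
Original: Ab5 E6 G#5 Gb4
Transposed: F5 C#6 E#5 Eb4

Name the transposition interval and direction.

down a minor third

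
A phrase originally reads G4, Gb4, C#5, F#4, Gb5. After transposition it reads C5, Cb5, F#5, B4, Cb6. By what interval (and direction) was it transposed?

From G4 to C5 is 4 letter names — a fourth of some quality.
G4 to C5 is 5 semitones, which makes it a perfect fourth; the second version is higher, so the direction is up.
Checking another pair — Gb5 → Cb6 — gives the same interval.

up a perfect fourth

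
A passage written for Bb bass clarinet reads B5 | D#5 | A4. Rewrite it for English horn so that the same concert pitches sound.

First find concert pitch: the Bb bass clarinet sounds a major ninth below written, so B5 D#5 A4 sounds A4 C#4 G3.
Then write for English horn: it sounds a perfect fifth below written, so the part must be a perfect fifth above concert.
A4 → E5
C#4 → G#4
G3 → D4

E5 G#4 D4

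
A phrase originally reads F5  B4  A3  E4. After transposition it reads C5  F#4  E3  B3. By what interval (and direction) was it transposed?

down a perfect fourth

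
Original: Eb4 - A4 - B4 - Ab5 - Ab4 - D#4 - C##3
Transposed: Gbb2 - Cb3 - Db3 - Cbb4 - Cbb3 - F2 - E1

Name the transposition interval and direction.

down an augmented thirteenth

Take the first pair: Eb4 → Gbb2. E to G spans 13 letter names, so the interval is some kind of thirteenth.
Gbb2 to Eb4 is 22 semitones, which makes it an augmented thirteenth; the second version is lower, so the direction is down.
Checking another pair — C##3 → E1 — gives the same interval.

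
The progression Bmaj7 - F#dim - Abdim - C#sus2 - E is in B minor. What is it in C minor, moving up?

Cmaj7 Gdim Bbbdim Dsus2 F

B minor up to C minor is a minor second; each chord root moves by that interval while the quality stays the same.
Bmaj7: root B up a minor second → C, giving Cmaj7.
F#dim: root F# up a minor second → G, giving Gdim.
Abdim: root Ab up a minor second → Bbb, giving Bbbdim.
C#sus2: root C# up a minor second → D, giving Dsus2.
E: root E up a minor second → F, giving F.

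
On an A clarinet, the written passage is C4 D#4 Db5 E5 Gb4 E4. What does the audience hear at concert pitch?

A3 B#3 Bb4 C#5 Eb4 C#4

Written C4 on the A clarinet sounds as A3, a minor third lower; apply that shift to every note.
C4 → A3
D#4 → B#3
Db5 → Bb4
E5 → C#5
Gb4 → Eb4
E4 → C#4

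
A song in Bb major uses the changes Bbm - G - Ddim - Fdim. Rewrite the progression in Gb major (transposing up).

Bb major up to Gb major is a minor sixth; each chord root moves by that interval while the quality stays the same.
Bbm: root Bb up a minor sixth → Gb, giving Gbm.
G: root G up a minor sixth → Eb, giving Eb.
Ddim: root D up a minor sixth → Bb, giving Bbdim.
Fdim: root F up a minor sixth → Db, giving Dbdim.

Gbm Eb Bbdim Dbdim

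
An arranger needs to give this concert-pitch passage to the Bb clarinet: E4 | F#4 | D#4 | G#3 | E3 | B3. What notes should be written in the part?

F#4 G#4 E#4 A#3 F#3 C#4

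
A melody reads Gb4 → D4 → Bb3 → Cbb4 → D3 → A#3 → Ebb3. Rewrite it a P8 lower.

Gb3 D3 Bb2 Cbb3 D2 A#2 Ebb2

Gb4 gives Gb3
D4 gives D3
Bb3 gives Bb2
Cbb4 gives Cbb3
D3 gives D2
A#3 gives A#2
Ebb3 gives Ebb2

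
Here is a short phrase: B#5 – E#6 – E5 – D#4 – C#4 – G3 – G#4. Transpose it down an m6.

D##5 G##5 G#4 F##3 E#3 B2 B#3

B#5 → D##5
E#6 → G##5
E5 → G#4
D#4 → F##3
C#4 → E#3
G3 → B2
G#4 → B#3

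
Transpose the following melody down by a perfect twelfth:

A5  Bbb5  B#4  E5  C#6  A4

A5: a twelfth down reaches D, and 19 semitones makes it D4.
Bbb5 down a perfect twelfth is Ebb4.
B#4: a twelfth down reaches E, and 19 semitones makes it E#3.
A perfect twelfth down from E5 gives A3.
C#6: a twelfth down reaches F, and 19 semitones makes it F#4.
A4: a twelfth down reaches D, and 19 semitones makes it D3.

D4 Ebb4 E#3 A3 F#4 D3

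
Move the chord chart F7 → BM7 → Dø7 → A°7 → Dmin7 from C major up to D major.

G7 C#M7 Eø7 B°7 Emin7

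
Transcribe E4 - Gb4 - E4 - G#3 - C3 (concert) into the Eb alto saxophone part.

Written C4 sounds as Eb3 on the Eb alto saxophone, so concert pitches are written a major sixth up.
E4 to C#5
Gb4 to Eb5
E4 to C#5
G#3 to E#4
C3 to A3

C#5 Eb5 C#5 E#4 A3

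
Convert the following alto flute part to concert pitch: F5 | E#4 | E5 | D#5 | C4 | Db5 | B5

The alto flute sounds a perfect fourth below written, so transpose each written note down a perfect fourth.
F5 → C5
E#4 → B#3
E5 → B4
D#5 → A#4
C4 → G3
Db5 → Ab4
B5 → F#5

C5 B#3 B4 A#4 G3 Ab4 F#5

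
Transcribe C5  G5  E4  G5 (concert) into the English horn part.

Written C4 sounds as F3 on the English horn, so concert pitches are written a perfect fifth up.
C5 becomes G5
G5 becomes D6
E4 becomes B4
G5 becomes D6

G5 D6 B4 D6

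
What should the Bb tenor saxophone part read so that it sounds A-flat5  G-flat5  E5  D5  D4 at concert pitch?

Written C4 sounds as Bb2 on the Bb tenor saxophone, so concert pitches are written a major ninth up.
Ab5 to Bb6
Gb5 to Ab6
E5 to F#6
D5 to E6
D4 to E5

Bb6 Ab6 F#6 E6 E5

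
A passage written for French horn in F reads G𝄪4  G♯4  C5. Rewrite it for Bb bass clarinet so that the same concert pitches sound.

First find concert pitch: the French horn in F sounds a perfect fifth below written, so G𝄪4 G♯4 C5 sounds C##4 C#4 F4.
Then write for Bb bass clarinet: it sounds a major ninth below written, so the part must be a major ninth above concert.
C##4 → D##5
C#4 → D#5
F4 → G5

D##5 D#5 G5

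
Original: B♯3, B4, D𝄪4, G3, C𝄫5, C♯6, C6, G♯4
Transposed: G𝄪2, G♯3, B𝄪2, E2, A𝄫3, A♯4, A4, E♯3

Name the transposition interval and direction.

Take the first pair: B#3 → G##2. B to G spans 10 letter names, so the interval is some kind of tenth.
G##2 to B#3 is 15 semitones, which makes it a minor tenth; the second version is lower, so the direction is down.
Checking another pair — G#4 → E#3 — gives the same interval.

down a minor tenth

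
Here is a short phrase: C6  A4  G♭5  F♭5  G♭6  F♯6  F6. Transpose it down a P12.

C6 becomes F4
A4 becomes D3
Gb5 becomes Cb4
Fb5 becomes Bbb3
Gb6 becomes Cb5
F#6 becomes B4
F6 becomes Bb4

F4 D3 Cb4 Bbb3 Cb5 B4 Bb4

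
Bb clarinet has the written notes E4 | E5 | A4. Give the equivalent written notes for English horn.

A4 A5 D5

First find concert pitch: the Bb clarinet sounds a major second below written, so E4 E5 A4 sounds D4 D5 G4.
Then write for English horn: it sounds a perfect fifth below written, so the part must be a perfect fifth above concert.
D4 → A4
D5 → A5
G4 → D5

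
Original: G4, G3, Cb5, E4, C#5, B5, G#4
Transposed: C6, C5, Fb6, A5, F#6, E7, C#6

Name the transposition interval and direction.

up a perfect eleventh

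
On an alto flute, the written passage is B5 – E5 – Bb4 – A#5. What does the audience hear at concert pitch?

F#5 B4 F4 E#5

Written C4 on the alto flute sounds as G3, a perfect fourth lower; apply that shift to every note.
B5 -> F#5
E5 -> B4
Bb4 -> F4
A#5 -> E#5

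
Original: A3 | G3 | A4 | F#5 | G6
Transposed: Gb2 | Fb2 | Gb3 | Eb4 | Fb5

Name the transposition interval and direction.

down an augmented ninth

From A3 to Gb2 is 9 letter names — a ninth of some quality.
Gb2 to A3 is 15 semitones, which makes it an augmented ninth; the second version is lower, so the direction is down.
Checking another pair — G6 → Fb5 — gives the same interval.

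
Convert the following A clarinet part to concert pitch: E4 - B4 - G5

The A clarinet sounds a minor third below written, so transpose each written note down a minor third.
E4 → C#4
B4 → G#4
G5 → E5

C#4 G#4 E5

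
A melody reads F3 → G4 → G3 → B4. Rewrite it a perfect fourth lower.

C3 D4 D3 F#4

A perfect fourth down from F3 gives C3.
G4: a fourth down reaches D, and 5 semitones makes it D4.
G3 down a perfect fourth is D3.
B4: a fourth down reaches F, and 5 semitones makes it F#4.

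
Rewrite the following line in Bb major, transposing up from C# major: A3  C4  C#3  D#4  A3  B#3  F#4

Gb4 Bbb4 Bb3 C5 Gb4 A4 Eb5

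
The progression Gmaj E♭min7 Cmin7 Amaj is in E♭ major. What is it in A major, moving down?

C#maj Amin7 F#min7 D#maj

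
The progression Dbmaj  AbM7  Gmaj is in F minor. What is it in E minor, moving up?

Cmaj GM7 F#maj

F minor up to E minor is a major seventh; each chord root moves by that interval while the quality stays the same.
Dbmaj: root Db up a major seventh → C, giving Cmaj.
AbM7: root Ab up a major seventh → G, giving GM7.
Gmaj: root G up a major seventh → F#, giving F#maj.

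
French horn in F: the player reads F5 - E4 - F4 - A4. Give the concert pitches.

Bb4 A3 Bb3 D4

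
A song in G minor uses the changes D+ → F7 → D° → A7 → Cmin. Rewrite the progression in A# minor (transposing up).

G minor up to A# minor is an augmented second; each chord root moves by that interval while the quality stays the same.
D+: root D up an augmented second → E#, giving E#+.
F7: root F up an augmented second → G#, giving G#7.
D°: root D up an augmented second → E#, giving E#°.
A7: root A up an augmented second → B#, giving B#7.
Cmin: root C up an augmented second → D#, giving D#min.

E#+ G#7 E#° B#7 D#min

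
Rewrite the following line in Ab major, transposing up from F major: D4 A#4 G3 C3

F4 C#5 Bb3 Eb3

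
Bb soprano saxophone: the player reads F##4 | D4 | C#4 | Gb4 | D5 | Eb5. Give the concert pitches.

E#4 C4 B3 Fb4 C5 Db5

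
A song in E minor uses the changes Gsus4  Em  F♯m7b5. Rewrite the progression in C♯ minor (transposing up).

Esus4 C#m D#m7b5

E minor up to C♯ minor is a major sixth; each chord root moves by that interval while the quality stays the same.
Gsus4: root G up a major sixth → E, giving Esus4.
Em: root E up a major sixth → C#, giving C#m.
F♯m7b5: root F♯ up a major sixth → D#, giving D#m7b5.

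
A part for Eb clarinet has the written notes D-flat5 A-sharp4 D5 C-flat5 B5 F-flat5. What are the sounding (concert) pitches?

Fb5 C#5 F5 Ebb5 D6 Abb5

Written C4 on the Eb clarinet sounds as Eb4, a minor third higher; apply that shift to every note.
Db5 to Fb5
A#4 to C#5
D5 to F5
Cb5 to Ebb5
B5 to D6
Fb5 to Abb5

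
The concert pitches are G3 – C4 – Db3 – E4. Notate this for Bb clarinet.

A3 D4 Eb3 F#4

The Bb clarinet sounds a major second below written, so the written part must be a major second above concert — transpose each note up.
G3 becomes A3
C4 becomes D4
Db3 becomes Eb3
E4 becomes F#4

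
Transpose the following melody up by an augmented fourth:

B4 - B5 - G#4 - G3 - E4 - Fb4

E#5 E#6 C##5 C#4 A#4 Bb4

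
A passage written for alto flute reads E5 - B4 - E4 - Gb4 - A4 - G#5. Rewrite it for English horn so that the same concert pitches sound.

F#5 C#5 F#4 Ab4 B4 A#5

First find concert pitch: the alto flute sounds a perfect fourth below written, so E5 B4 E4 Gb4 A4 G#5 sounds B4 F#4 B3 Db4 E4 D#5.
Then write for English horn: it sounds a perfect fifth below written, so the part must be a perfect fifth above concert.
B4 → F#5
F#4 → C#5
B3 → F#4
Db4 → Ab4
E4 → B4
D#5 → A#5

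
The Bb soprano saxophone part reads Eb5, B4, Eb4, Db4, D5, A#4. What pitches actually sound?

Written C4 on the Bb soprano saxophone sounds as Bb3, a major second lower; apply that shift to every note.
Eb5 to Db5
B4 to A4
Eb4 to Db4
Db4 to Cb4
D5 to C5
A#4 to G#4

Db5 A4 Db4 Cb4 C5 G#4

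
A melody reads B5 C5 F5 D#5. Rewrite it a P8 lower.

B4 C4 F4 D#4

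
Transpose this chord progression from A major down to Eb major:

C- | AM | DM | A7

Gb- EbM AbM Eb7

A major down to Eb major is an augmented fourth; each chord root moves by that interval while the quality stays the same.
C-: root C down an augmented fourth → Gb, giving Gb-.
AM: root A down an augmented fourth → Eb, giving EbM.
DM: root D down an augmented fourth → Ab, giving AbM.
A7: root A down an augmented fourth → Eb, giving Eb7.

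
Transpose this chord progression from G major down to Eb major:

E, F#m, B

C Dm G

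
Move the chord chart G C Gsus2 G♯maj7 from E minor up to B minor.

D G Dsus2 D#maj7

E minor up to B minor is a perfect fifth; each chord root moves by that interval while the quality stays the same.
G: root G up a perfect fifth → D, giving D.
C: root C up a perfect fifth → G, giving G.
Gsus2: root G up a perfect fifth → D, giving Dsus2.
G♯maj7: root G♯ up a perfect fifth → D#, giving D#maj7.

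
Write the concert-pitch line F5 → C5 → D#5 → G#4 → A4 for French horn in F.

C6 G5 A#5 D#5 E5

The French horn in F sounds a perfect fifth below written, so the written part must be a perfect fifth above concert — transpose each note up.
F5 to C6
C5 to G5
D#5 to A#5
G#4 to D#5
A4 to E5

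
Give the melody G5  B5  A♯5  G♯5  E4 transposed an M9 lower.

F4 A4 G#4 F#4 D3

G5 → F4
B5 → A4
A#5 → G#4
G#5 → F#4
E4 → D3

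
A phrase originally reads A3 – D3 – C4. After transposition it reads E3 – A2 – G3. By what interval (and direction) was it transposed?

down a perfect fourth

Take the first pair: A3 → E3. A to E spans 4 letter names, so the interval is some kind of fourth.
E3 to A3 is 5 semitones, which makes it a perfect fourth; the second version is lower, so the direction is down.
Checking another pair — C4 → G3 — gives the same interval.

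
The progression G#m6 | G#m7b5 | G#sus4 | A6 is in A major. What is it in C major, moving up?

Bm6 Bm7b5 Bsus4 C6

A major up to C major is a minor third; each chord root moves by that interval while the quality stays the same.
G#m6: root G# up a minor third → B, giving Bm6.
G#m7b5: root G# up a minor third → B, giving Bm7b5.
G#sus4: root G# up a minor third → B, giving Bsus4.
A6: root A up a minor third → C, giving C6.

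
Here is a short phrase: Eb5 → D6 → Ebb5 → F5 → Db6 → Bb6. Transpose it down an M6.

Eb5 gives Gb4
D6 gives F5
Ebb5 gives Gbb4
F5 gives Ab4
Db6 gives Fb5
Bb6 gives Db6

Gb4 F5 Gbb4 Ab4 Fb5 Db6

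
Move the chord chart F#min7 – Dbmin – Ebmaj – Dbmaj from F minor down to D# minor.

F minor down to D# minor is a diminished third; each chord root moves by that interval while the quality stays the same.
F#min7: root F# down a diminished third → D##, giving D##min7.
Dbmin: root Db down a diminished third → B, giving Bmin.
Ebmaj: root Eb down a diminished third → C#, giving C#maj.
Dbmaj: root Db down a diminished third → B, giving Bmaj.

D##min7 Bmin C#maj Bmaj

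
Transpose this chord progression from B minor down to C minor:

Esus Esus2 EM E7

B minor down to C minor is a major seventh; each chord root moves by that interval while the quality stays the same.
Esus: root E down a major seventh → F, giving Fsus.
Esus2: root E down a major seventh → F, giving Fsus2.
EM: root E down a major seventh → F, giving FM.
E7: root E down a major seventh → F, giving F7.

Fsus Fsus2 FM F7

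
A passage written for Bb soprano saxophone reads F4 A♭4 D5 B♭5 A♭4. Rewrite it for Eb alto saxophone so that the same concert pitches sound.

C5 Eb5 A5 F6 Eb5

First find concert pitch: the Bb soprano saxophone sounds a major second below written, so F4 A♭4 D5 B♭5 A♭4 sounds Eb4 Gb4 C5 Ab5 Gb4.
Then write for Eb alto saxophone: it sounds a major sixth below written, so the part must be a major sixth above concert.
Eb4 → C5
Gb4 → Eb5
C5 → A5
Ab5 → F6
Gb4 → Eb5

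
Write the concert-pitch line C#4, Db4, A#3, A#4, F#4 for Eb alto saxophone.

A#4 Bb4 F##4 F##5 D#5

Written C4 sounds as Eb3 on the Eb alto saxophone, so concert pitches are written a major sixth up.
C#4 gives A#4
Db4 gives Bb4
A#3 gives F##4
A#4 gives F##5
F#4 gives D#5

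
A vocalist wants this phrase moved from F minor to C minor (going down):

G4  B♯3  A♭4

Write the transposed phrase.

D4 F##3 Eb4

F minor to C minor down is a perfect fourth, so every note moves down by that interval.
G4 gives D4
B#3 gives F##3
Ab4 gives Eb4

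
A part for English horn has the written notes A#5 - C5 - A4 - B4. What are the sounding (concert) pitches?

D#5 F4 D4 E4

The English horn sounds a perfect fifth below written, so transpose each written note down a perfect fifth.
A#5 to D#5
C5 to F4
A4 to D4
B4 to E4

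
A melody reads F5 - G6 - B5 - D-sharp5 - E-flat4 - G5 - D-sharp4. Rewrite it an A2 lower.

Ebb5 Fb6 Ab5 C5 Dbb4 Fb5 C4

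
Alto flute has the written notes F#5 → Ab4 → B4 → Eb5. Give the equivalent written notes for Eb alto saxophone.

First find concert pitch: the alto flute sounds a perfect fourth below written, so F#5 Ab4 B4 Eb5 sounds C#5 Eb4 F#4 Bb4.
Then write for Eb alto saxophone: it sounds a major sixth below written, so the part must be a major sixth above concert.
C#5 → A#5
Eb4 → C5
F#4 → D#5
Bb4 → G5

A#5 C5 D#5 G5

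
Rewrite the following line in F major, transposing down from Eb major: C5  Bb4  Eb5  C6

Eb major to F major down is a minor seventh, so every note moves down by that interval.
C5 becomes D4
Bb4 becomes C4
Eb5 becomes F4
C6 becomes D5

D4 C4 F4 D5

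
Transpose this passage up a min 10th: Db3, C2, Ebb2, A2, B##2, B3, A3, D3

Db3: a tenth up reaches F, and 15 semitones makes it Fb4.
C2: a tenth up reaches E, and 15 semitones makes it Eb3.
A minor tenth up from Ebb2 gives Gbb3.
A2: a tenth up reaches C, and 15 semitones makes it C4.
B##2 up a minor tenth is D##4.
A minor tenth up from B3 gives D5.
A3: a tenth up reaches C, and 15 semitones makes it C5.
D3 up a minor tenth is F4.

Fb4 Eb3 Gbb3 C4 D##4 D5 C5 F4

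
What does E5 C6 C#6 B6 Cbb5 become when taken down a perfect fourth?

B4 G5 G#5 F#6 Gbb4

A perfect fourth down from E5 gives B4.
C6: a fourth down reaches G, and 5 semitones makes it G5.
C#6: a fourth down reaches G, and 5 semitones makes it G#5.
A perfect fourth down from B6 gives F#6.
A perfect fourth down from Cbb5 gives Gbb4.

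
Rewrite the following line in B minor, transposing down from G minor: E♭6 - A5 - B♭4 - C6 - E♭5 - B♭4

G5 C#5 D4 E5 G4 D4

G minor to B minor down is a minor sixth, so every note moves down by that interval.
Eb6 becomes G5
A5 becomes C#5
Bb4 becomes D4
C6 becomes E5
Eb5 becomes G4
Bb4 becomes D4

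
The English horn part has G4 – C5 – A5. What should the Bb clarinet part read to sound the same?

D4 G4 E5

First find concert pitch: the English horn sounds a perfect fifth below written, so G4 C5 A5 sounds C4 F4 D5.
Then write for Bb clarinet: it sounds a major second below written, so the part must be a major second above concert.
C4 → D4
F4 → G4
D5 → E5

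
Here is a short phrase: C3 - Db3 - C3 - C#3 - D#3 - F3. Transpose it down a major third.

Ab2 Bbb2 Ab2 A2 B2 Db3

C3 down a major third is Ab2.
Db3: a third down reaches B, and 4 semitones makes it Bbb2.
C3: a third down reaches A, and 4 semitones makes it Ab2.
A major third down from C#3 gives A2.
D#3 down a major third is B2.
F3 down a major third is Db3.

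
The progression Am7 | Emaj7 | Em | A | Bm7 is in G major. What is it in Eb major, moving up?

G major up to Eb major is a minor sixth; each chord root moves by that interval while the quality stays the same.
Am7: root A up a minor sixth → F, giving Fm7.
Emaj7: root E up a minor sixth → C, giving Cmaj7.
Em: root E up a minor sixth → C, giving Cm.
A: root A up a minor sixth → F, giving F.
Bm7: root B up a minor sixth → G, giving Gm7.

Fm7 Cmaj7 Cm F Gm7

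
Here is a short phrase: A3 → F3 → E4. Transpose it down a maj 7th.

Bb2 Gb2 F3

A3: a seventh down reaches B, and 11 semitones makes it Bb2.
A major seventh down from F3 gives Gb2.
E4 down a major seventh is F3.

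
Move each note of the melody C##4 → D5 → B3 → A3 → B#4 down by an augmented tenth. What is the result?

A2 Bbb3 Gb2 Fb2 G3

C##4 gives A2
D5 gives Bbb3
B3 gives Gb2
A3 gives Fb2
B#4 gives G3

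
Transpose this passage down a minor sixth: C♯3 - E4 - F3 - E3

C#3 down a minor sixth is E#2.
E4 down a minor sixth is G#3.
F3: a sixth down reaches A, and 8 semitones makes it A2.
E3 down a minor sixth is G#2.

E#2 G#3 A2 G#2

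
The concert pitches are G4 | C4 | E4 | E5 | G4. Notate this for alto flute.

C5 F4 A4 A5 C5

The alto flute sounds a perfect fourth below written, so the written part must be a perfect fourth above concert — transpose each note up.
G4 gives C5
C4 gives F4
E4 gives A4
E5 gives A5
G4 gives C5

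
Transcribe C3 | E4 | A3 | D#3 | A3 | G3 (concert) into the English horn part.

G3 B4 E4 A#3 E4 D4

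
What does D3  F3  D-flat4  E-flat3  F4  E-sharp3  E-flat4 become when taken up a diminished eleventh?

D3 up a diminished eleventh is Gb4.
F3: an eleventh up reaches B, and 16 semitones makes it Bbb4.
A diminished eleventh up from Db4 gives Gbb5.
A diminished eleventh up from Eb3 gives Abb4.
F4: an eleventh up reaches B, and 16 semitones makes it Bbb5.
A diminished eleventh up from E#3 gives A4.
Eb4 up a diminished eleventh is Abb5.

Gb4 Bbb4 Gbb5 Abb4 Bbb5 A4 Abb5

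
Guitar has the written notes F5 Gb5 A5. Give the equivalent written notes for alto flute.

First find concert pitch: the guitar sounds a perfect octave below written, so F5 Gb5 A5 sounds F4 Gb4 A4.
Then write for alto flute: it sounds a perfect fourth below written, so the part must be a perfect fourth above concert.
F4 → Bb4
Gb4 → Cb5
A4 → D5

Bb4 Cb5 D5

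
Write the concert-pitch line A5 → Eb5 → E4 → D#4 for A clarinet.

C6 Gb5 G4 F#4

Written C4 sounds as A3 on the A clarinet, so concert pitches are written a minor third up.
A5 -> C6
Eb5 -> Gb5
E4 -> G4
D#4 -> F#4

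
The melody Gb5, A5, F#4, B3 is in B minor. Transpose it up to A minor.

Fb6 G6 E5 A4

B minor to A minor up is a minor seventh, so every note moves up by that interval.
Gb5 becomes Fb6
A5 becomes G6
F#4 becomes E5
B3 becomes A4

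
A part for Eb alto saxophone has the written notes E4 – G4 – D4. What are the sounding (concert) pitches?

Written C4 on the Eb alto saxophone sounds as Eb3, a major sixth lower; apply that shift to every note.
E4 becomes G3
G4 becomes Bb3
D4 becomes F3

G3 Bb3 F3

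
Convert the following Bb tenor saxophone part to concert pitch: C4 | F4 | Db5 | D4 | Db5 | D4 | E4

Bb2 Eb3 Cb4 C3 Cb4 C3 D3

Written C4 on the Bb tenor saxophone sounds as Bb2, a major ninth lower; apply that shift to every note.
C4 -> Bb2
F4 -> Eb3
Db5 -> Cb4
D4 -> C3
Db5 -> Cb4
D4 -> C3
E4 -> D3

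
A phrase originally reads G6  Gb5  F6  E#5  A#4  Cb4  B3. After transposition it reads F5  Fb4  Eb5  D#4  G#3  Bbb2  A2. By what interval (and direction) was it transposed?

From G6 to F5 is 9 letter names — a ninth of some quality.
F5 to G6 is 14 semitones, which makes it a major ninth; the second version is lower, so the direction is down.
Checking another pair — B3 → A2 — gives the same interval.

down a major ninth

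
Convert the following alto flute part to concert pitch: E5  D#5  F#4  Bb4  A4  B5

The alto flute sounds a perfect fourth below written, so transpose each written note down a perfect fourth.
E5 to B4
D#5 to A#4
F#4 to C#4
Bb4 to F4
A4 to E4
B5 to F#5

B4 A#4 C#4 F4 E4 F#5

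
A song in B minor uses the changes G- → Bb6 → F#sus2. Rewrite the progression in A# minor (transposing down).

F#- A6 E#sus2

B minor down to A# minor is a minor second; each chord root moves by that interval while the quality stays the same.
G-: root G down a minor second → F#, giving F#-.
Bb6: root Bb down a minor second → A, giving A6.
F#sus2: root F# down a minor second → E#, giving E#sus2.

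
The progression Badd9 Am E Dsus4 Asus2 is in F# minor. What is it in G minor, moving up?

Cadd9 Bbm F Ebsus4 Bbsus2

F# minor up to G minor is a minor second; each chord root moves by that interval while the quality stays the same.
Badd9: root B up a minor second → C, giving Cadd9.
Am: root A up a minor second → Bb, giving Bbm.
E: root E up a minor second → F, giving F.
Dsus4: root D up a minor second → Eb, giving Ebsus4.
Asus2: root A up a minor second → Bb, giving Bbsus2.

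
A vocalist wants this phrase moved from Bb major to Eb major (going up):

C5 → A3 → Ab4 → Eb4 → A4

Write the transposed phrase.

F5 D4 Db5 Ab4 D5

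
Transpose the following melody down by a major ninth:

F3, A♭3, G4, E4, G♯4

Eb2 Gb2 F3 D3 F#3

A major ninth down from F3 gives Eb2.
A major ninth down from Ab3 gives Gb2.
G4: a ninth down reaches F, and 14 semitones makes it F3.
A major ninth down from E4 gives D3.
A major ninth down from G#4 gives F#3.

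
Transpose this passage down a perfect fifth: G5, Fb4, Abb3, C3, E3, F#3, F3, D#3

A perfect fifth down from G5 gives C5.
Fb4: a fifth down reaches B, and 7 semitones makes it Bbb3.
A perfect fifth down from Abb3 gives Dbb3.
A perfect fifth down from C3 gives F2.
E3 down a perfect fifth is A2.
F#3 down a perfect fifth is B2.
F3 down a perfect fifth is Bb2.
D#3: a fifth down reaches G, and 7 semitones makes it G#2.

C5 Bbb3 Dbb3 F2 A2 B2 Bb2 G#2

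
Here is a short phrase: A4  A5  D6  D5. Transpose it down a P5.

D4 D5 G5 G4

A4 down a perfect fifth is D4.
A5 down a perfect fifth is D5.
D6 down a perfect fifth is G5.
D5: a fifth down reaches G, and 7 semitones makes it G4.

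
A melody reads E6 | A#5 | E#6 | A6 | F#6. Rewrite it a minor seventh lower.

F#5 B#4 F##5 B5 G#5

E6 → F#5
A#5 → B#4
E#6 → F##5
A6 → B5
F#6 → G#5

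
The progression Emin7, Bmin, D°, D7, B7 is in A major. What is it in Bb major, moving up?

Fmin7 Cmin Eb° Eb7 C7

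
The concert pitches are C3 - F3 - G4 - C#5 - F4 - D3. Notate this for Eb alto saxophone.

Written C4 sounds as Eb3 on the Eb alto saxophone, so concert pitches are written a major sixth up.
C3 gives A3
F3 gives D4
G4 gives E5
C#5 gives A#5
F4 gives D5
D3 gives B3

A3 D4 E5 A#5 D5 B3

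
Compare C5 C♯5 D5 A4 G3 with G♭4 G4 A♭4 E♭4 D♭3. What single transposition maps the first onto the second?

down an augmented fourth

Take the first pair: C5 → Gb4. C to G spans 4 letter names, so the interval is some kind of fourth.
Gb4 to C5 is 6 semitones, which makes it an augmented fourth; the second version is lower, so the direction is down.
Checking another pair — G3 → Db3 — gives the same interval.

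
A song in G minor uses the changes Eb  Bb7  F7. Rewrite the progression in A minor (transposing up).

F C7 G7

G minor up to A minor is a major second; each chord root moves by that interval while the quality stays the same.
Eb: root Eb up a major second → F, giving F.
Bb7: root Bb up a major second → C, giving C7.
F7: root F up a major second → G, giving G7.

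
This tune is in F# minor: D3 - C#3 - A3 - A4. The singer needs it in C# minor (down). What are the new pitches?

From F# down to C# is a perfect fourth; apply that to each pitch.
D3 → A2
C#3 → G#2
A3 → E3
A4 → E4

A2 G#2 E3 E4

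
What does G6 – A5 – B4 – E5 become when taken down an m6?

B5 C#5 D#4 G#4

G6 down a minor sixth is B5.
A minor sixth down from A5 gives C#5.
B4: a sixth down reaches D, and 8 semitones makes it D#4.
E5 down a minor sixth is G#4.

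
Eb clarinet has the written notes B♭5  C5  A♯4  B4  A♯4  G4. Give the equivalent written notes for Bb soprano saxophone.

Eb6 F5 D#5 E5 D#5 C5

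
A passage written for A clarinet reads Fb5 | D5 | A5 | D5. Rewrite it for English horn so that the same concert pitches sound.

First find concert pitch: the A clarinet sounds a minor third below written, so Fb5 D5 A5 D5 sounds Db5 B4 F#5 B4.
Then write for English horn: it sounds a perfect fifth below written, so the part must be a perfect fifth above concert.
Db5 → Ab5
B4 → F#5
F#5 → C#6
B4 → F#5

Ab5 F#5 C#6 F#5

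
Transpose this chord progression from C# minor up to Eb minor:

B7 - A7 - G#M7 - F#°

C# minor up to Eb minor is a diminished third; each chord root moves by that interval while the quality stays the same.
B7: root B up a diminished third → Db, giving Db7.
A7: root A up a diminished third → Cb, giving Cb7.
G#M7: root G# up a diminished third → Bb, giving BbM7.
F#°: root F# up a diminished third → Ab, giving Ab°.

Db7 Cb7 BbM7 Ab°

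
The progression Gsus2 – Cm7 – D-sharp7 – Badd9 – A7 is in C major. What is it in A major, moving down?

C major down to A major is a minor third; each chord root moves by that interval while the quality stays the same.
Gsus2: root G down a minor third → E, giving Esus2.
Cm7: root C down a minor third → A, giving Am7.
D-sharp7: root D-sharp down a minor third → B#, giving B#7.
Badd9: root B down a minor third → G#, giving G#add9.
A7: root A down a minor third → F#, giving F#7.

Esus2 Am7 B#7 G#add9 F#7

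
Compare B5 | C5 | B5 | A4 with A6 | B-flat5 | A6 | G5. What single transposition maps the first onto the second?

up a minor seventh

From B5 to A6 is 7 letter names — a seventh of some quality.
B5 to A6 is 10 semitones, which makes it a minor seventh; the second version is higher, so the direction is up.
Checking another pair — A4 → G5 — gives the same interval.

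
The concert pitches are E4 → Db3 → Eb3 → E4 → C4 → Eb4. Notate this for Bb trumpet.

The Bb trumpet sounds a major second below written, so the written part must be a major second above concert — transpose each note up.
E4 to F#4
Db3 to Eb3
Eb3 to F3
E4 to F#4
C4 to D4
Eb4 to F4

F#4 Eb3 F3 F#4 D4 F4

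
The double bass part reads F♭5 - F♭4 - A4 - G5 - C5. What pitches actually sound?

Fb4 Fb3 A3 G4 C4

The double bass sounds a perfect octave below written, so transpose each written note down a perfect octave.
Fb5 to Fb4
Fb4 to Fb3
A4 to A3
G5 to G4
C5 to C4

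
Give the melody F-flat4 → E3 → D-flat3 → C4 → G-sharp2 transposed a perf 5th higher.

Cb5 B3 Ab3 G4 D#3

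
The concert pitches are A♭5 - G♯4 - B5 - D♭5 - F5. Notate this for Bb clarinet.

Written C4 sounds as Bb3 on the Bb clarinet, so concert pitches are written a major second up.
Ab5 to Bb5
G#4 to A#4
B5 to C#6
Db5 to Eb5
F5 to G5

Bb5 A#4 C#6 Eb5 G5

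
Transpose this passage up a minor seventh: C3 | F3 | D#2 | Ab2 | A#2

Bb3 Eb4 C#3 Gb3 G#3

C3 up a minor seventh is Bb3.
F3 up a minor seventh is Eb4.
D#2: a seventh up reaches C, and 10 semitones makes it C#3.
Ab2 up a minor seventh is Gb3.
A#2: a seventh up reaches G, and 10 semitones makes it G#3.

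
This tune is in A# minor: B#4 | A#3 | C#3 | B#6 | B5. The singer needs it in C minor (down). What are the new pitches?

From A# down to C is an augmented sixth; apply that to each pitch.
B#4 → D4
A#3 → C3
C#3 → Eb2
B#6 → D6
B5 → Db5

D4 C3 Eb2 D6 Db5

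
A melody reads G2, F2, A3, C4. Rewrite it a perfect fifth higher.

D3 C3 E4 G4

G2: a fifth up reaches D, and 7 semitones makes it D3.
A perfect fifth up from F2 gives C3.
A perfect fifth up from A3 gives E4.
C4 up a perfect fifth is G4.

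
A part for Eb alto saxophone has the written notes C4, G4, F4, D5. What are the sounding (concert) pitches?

Eb3 Bb3 Ab3 F4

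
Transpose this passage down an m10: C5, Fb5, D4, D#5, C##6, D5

C5 down a minor tenth is A3.
A minor tenth down from Fb5 gives Db4.
D4: a tenth down reaches B, and 15 semitones makes it B2.
D#5: a tenth down reaches B, and 15 semitones makes it B#3.
C##6 down a minor tenth is A##4.
A minor tenth down from D5 gives B3.

A3 Db4 B2 B#3 A##4 B3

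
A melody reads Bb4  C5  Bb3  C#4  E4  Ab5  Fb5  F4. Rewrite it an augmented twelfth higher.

F#6 G#6 F#5 G##5 B#5 E7 C7 C#6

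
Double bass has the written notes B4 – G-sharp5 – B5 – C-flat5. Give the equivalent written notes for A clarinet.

First find concert pitch: the double bass sounds a perfect octave below written, so B4 G-sharp5 B5 C-flat5 sounds B3 G#4 B4 Cb4.
Then write for A clarinet: it sounds a minor third below written, so the part must be a minor third above concert.
B3 → D4
G#4 → B4
B4 → D5
Cb4 → Ebb4

D4 B4 D5 Ebb4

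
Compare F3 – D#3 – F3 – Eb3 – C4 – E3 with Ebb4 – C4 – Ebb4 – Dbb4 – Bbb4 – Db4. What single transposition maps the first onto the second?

Take the first pair: F3 → Ebb4. F to E spans 7 letter names, so the interval is some kind of seventh.
F3 to Ebb4 is 9 semitones, which makes it a diminished seventh; the second version is higher, so the direction is up.
Checking another pair — E3 → Db4 — gives the same interval.

up a diminished seventh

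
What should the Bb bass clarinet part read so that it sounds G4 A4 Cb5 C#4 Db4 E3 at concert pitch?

A5 B5 Db6 D#5 Eb5 F#4

The Bb bass clarinet sounds a major ninth below written, so the written part must be a major ninth above concert — transpose each note up.
G4 to A5
A4 to B5
Cb5 to Db6
C#4 to D#5
Db4 to Eb5
E3 to F#4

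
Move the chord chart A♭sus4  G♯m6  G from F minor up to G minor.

F minor up to G minor is a major second; each chord root moves by that interval while the quality stays the same.
A♭sus4: root A♭ up a major second → Bb, giving Bbsus4.
G♯m6: root G♯ up a major second → A#, giving A#m6.
G: root G up a major second → A, giving A.

Bbsus4 A#m6 A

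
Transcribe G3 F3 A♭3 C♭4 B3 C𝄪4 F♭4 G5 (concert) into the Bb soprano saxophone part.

A3 G3 Bb3 Db4 C#4 D##4 Gb4 A5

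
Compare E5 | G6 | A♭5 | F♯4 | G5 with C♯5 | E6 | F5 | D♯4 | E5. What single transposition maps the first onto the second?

down a minor third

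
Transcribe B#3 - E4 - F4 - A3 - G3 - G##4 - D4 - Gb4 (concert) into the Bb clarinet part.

C##4 F#4 G4 B3 A3 A##4 E4 Ab4

Written C4 sounds as Bb3 on the Bb clarinet, so concert pitches are written a major second up.
B#3 to C##4
E4 to F#4
F4 to G4
A3 to B3
G3 to A3
G##4 to A##4
D4 to E4
Gb4 to Ab4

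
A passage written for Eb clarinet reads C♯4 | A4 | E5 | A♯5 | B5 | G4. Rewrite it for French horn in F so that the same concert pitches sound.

B4 G5 D6 G#6 A6 F5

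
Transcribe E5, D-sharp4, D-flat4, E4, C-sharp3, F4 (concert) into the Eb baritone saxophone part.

C#7 B#5 Bb5 C#6 A#4 D6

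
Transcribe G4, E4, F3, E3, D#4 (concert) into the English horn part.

D5 B4 C4 B3 A#4

Written C4 sounds as F3 on the English horn, so concert pitches are written a perfect fifth up.
G4 → D5
E4 → B4
F3 → C4
E3 → B3
D#4 → A#4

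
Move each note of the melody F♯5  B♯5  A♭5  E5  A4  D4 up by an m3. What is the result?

A5 D#6 Cb6 G5 C5 F4

F#5 → A5
B#5 → D#6
Ab5 → Cb6
E5 → G5
A4 → C5
D4 → F4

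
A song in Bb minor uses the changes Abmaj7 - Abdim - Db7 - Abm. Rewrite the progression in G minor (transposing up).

Bb minor up to G minor is a major sixth; each chord root moves by that interval while the quality stays the same.
Abmaj7: root Ab up a major sixth → F, giving Fmaj7.
Abdim: root Ab up a major sixth → F, giving Fdim.
Db7: root Db up a major sixth → Bb, giving Bb7.
Abm: root Ab up a major sixth → F, giving Fm.

Fmaj7 Fdim Bb7 Fm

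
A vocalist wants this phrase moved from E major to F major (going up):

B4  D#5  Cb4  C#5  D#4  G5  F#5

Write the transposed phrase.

C5 E5 Dbb4 D5 E4 Ab5 G5

E major to F major up is a minor second, so every note moves up by that interval.
B4 → C5
D#5 → E5
Cb4 → Dbb4
C#5 → D5
D#4 → E4
G5 → Ab5
F#5 → G5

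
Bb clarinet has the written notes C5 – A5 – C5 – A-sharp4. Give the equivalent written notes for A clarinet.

Db5 Bb5 Db5 B4

First find concert pitch: the Bb clarinet sounds a major second below written, so C5 A5 C5 A-sharp4 sounds Bb4 G5 Bb4 G#4.
Then write for A clarinet: it sounds a minor third below written, so the part must be a minor third above concert.
Bb4 → Db5
G5 → Bb5
Bb4 → Db5
G#4 → B4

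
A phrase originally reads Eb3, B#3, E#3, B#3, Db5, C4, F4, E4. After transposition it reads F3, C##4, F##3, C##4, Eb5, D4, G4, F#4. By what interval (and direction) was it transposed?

up a major second

From Eb3 to F3 is 2 letter names — a second of some quality.
Eb3 to F3 is 2 semitones, which makes it a major second; the second version is higher, so the direction is up.
Checking another pair — E4 → F#4 — gives the same interval.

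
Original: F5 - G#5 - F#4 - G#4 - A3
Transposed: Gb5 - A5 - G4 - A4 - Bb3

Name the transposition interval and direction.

up a minor second

From F5 to Gb5 is 2 letter names — a second of some quality.
F5 to Gb5 is 1 semitone, which makes it a minor second; the second version is higher, so the direction is up.
Checking another pair — A3 → Bb3 — gives the same interval.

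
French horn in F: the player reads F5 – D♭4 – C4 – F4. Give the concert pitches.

Written C4 on the French horn in F sounds as F3, a perfect fifth lower; apply that shift to every note.
F5 gives Bb4
Db4 gives Gb3
C4 gives F3
F4 gives Bb3

Bb4 Gb3 F3 Bb3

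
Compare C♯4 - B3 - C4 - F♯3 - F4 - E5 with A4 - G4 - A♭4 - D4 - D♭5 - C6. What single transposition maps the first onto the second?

From C#4 to A4 is 6 letter names — a sixth of some quality.
C#4 to A4 is 8 semitones, which makes it a minor sixth; the second version is higher, so the direction is up.
Checking another pair — E5 → C6 — gives the same interval.

up a minor sixth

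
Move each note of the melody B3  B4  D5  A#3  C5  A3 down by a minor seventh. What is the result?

B3: a seventh down reaches C, and 10 semitones makes it C#3.
B4 down a minor seventh is C#4.
D5 down a minor seventh is E4.
A minor seventh down from A#3 gives B#2.
C5: a seventh down reaches D, and 10 semitones makes it D4.
A minor seventh down from A3 gives B2.

C#3 C#4 E4 B#2 D4 B2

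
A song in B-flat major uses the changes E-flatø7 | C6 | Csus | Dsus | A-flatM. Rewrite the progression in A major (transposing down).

Dø7 B6 Bsus C#sus GM

B-flat major down to A major is a minor second; each chord root moves by that interval while the quality stays the same.
E-flatø7: root E-flat down a minor second → D, giving Dø7.
C6: root C down a minor second → B, giving B6.
Csus: root C down a minor second → B, giving Bsus.
Dsus: root D down a minor second → C#, giving C#sus.
A-flatM: root A-flat down a minor second → G, giving GM.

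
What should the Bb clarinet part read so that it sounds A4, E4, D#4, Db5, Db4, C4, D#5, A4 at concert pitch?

Written C4 sounds as Bb3 on the Bb clarinet, so concert pitches are written a major second up.
A4 → B4
E4 → F#4
D#4 → E#4
Db5 → Eb5
Db4 → Eb4
C4 → D4
D#5 → E#5
A4 → B4

B4 F#4 E#4 Eb5 Eb4 D4 E#5 B4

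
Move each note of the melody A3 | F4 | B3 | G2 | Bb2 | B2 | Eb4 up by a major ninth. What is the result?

A major ninth up from A3 gives B4.
F4 up a major ninth is G5.
B3: a ninth up reaches C, and 14 semitones makes it C#5.
A major ninth up from G2 gives A3.
Bb2: a ninth up reaches C, and 14 semitones makes it C4.
A major ninth up from B2 gives C#4.
Eb4: a ninth up reaches F, and 14 semitones makes it F5.

B4 G5 C#5 A3 C4 C#4 F5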